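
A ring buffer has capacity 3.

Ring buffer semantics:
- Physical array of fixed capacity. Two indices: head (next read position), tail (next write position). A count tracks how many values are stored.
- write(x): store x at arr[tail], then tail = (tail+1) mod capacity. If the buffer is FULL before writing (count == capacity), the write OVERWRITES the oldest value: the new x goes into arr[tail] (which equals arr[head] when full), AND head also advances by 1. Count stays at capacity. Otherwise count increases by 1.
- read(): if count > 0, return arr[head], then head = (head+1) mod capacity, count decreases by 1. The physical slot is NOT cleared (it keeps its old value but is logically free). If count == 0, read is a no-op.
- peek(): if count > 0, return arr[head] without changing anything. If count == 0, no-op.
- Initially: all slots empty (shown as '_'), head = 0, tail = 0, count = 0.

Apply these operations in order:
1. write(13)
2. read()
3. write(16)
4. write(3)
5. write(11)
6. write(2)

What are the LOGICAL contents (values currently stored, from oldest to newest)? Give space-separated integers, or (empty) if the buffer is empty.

After op 1 (write(13)): arr=[13 _ _] head=0 tail=1 count=1
After op 2 (read()): arr=[13 _ _] head=1 tail=1 count=0
After op 3 (write(16)): arr=[13 16 _] head=1 tail=2 count=1
After op 4 (write(3)): arr=[13 16 3] head=1 tail=0 count=2
After op 5 (write(11)): arr=[11 16 3] head=1 tail=1 count=3
After op 6 (write(2)): arr=[11 2 3] head=2 tail=2 count=3

Answer: 3 11 2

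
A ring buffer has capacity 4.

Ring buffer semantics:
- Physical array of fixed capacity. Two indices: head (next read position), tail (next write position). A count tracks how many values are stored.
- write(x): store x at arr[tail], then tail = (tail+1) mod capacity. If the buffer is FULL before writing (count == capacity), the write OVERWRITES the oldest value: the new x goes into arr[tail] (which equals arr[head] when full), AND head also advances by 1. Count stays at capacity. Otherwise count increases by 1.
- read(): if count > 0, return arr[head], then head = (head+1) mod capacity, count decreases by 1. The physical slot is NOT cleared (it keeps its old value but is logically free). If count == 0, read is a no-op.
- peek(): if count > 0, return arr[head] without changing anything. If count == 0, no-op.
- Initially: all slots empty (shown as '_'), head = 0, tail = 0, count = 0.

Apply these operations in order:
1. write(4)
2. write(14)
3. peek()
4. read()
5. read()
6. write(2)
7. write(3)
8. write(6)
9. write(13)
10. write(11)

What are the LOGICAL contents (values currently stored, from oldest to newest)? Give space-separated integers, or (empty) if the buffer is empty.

Answer: 3 6 13 11

Derivation:
After op 1 (write(4)): arr=[4 _ _ _] head=0 tail=1 count=1
After op 2 (write(14)): arr=[4 14 _ _] head=0 tail=2 count=2
After op 3 (peek()): arr=[4 14 _ _] head=0 tail=2 count=2
After op 4 (read()): arr=[4 14 _ _] head=1 tail=2 count=1
After op 5 (read()): arr=[4 14 _ _] head=2 tail=2 count=0
After op 6 (write(2)): arr=[4 14 2 _] head=2 tail=3 count=1
After op 7 (write(3)): arr=[4 14 2 3] head=2 tail=0 count=2
After op 8 (write(6)): arr=[6 14 2 3] head=2 tail=1 count=3
After op 9 (write(13)): arr=[6 13 2 3] head=2 tail=2 count=4
After op 10 (write(11)): arr=[6 13 11 3] head=3 tail=3 count=4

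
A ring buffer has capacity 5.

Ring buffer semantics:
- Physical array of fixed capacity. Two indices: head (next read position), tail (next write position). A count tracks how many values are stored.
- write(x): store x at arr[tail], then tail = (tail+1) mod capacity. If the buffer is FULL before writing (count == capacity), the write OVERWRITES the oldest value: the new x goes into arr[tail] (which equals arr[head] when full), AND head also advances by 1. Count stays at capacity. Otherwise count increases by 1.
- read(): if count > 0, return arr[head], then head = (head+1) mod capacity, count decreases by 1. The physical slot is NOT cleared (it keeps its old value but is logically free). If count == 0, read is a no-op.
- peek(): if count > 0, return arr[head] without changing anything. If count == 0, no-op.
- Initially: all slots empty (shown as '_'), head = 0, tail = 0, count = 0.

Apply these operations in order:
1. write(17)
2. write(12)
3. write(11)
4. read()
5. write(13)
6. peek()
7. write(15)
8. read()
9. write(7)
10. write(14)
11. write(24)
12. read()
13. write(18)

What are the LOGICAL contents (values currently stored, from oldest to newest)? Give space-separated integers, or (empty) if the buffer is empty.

Answer: 15 7 14 24 18

Derivation:
After op 1 (write(17)): arr=[17 _ _ _ _] head=0 tail=1 count=1
After op 2 (write(12)): arr=[17 12 _ _ _] head=0 tail=2 count=2
After op 3 (write(11)): arr=[17 12 11 _ _] head=0 tail=3 count=3
After op 4 (read()): arr=[17 12 11 _ _] head=1 tail=3 count=2
After op 5 (write(13)): arr=[17 12 11 13 _] head=1 tail=4 count=3
After op 6 (peek()): arr=[17 12 11 13 _] head=1 tail=4 count=3
After op 7 (write(15)): arr=[17 12 11 13 15] head=1 tail=0 count=4
After op 8 (read()): arr=[17 12 11 13 15] head=2 tail=0 count=3
After op 9 (write(7)): arr=[7 12 11 13 15] head=2 tail=1 count=4
After op 10 (write(14)): arr=[7 14 11 13 15] head=2 tail=2 count=5
After op 11 (write(24)): arr=[7 14 24 13 15] head=3 tail=3 count=5
After op 12 (read()): arr=[7 14 24 13 15] head=4 tail=3 count=4
After op 13 (write(18)): arr=[7 14 24 18 15] head=4 tail=4 count=5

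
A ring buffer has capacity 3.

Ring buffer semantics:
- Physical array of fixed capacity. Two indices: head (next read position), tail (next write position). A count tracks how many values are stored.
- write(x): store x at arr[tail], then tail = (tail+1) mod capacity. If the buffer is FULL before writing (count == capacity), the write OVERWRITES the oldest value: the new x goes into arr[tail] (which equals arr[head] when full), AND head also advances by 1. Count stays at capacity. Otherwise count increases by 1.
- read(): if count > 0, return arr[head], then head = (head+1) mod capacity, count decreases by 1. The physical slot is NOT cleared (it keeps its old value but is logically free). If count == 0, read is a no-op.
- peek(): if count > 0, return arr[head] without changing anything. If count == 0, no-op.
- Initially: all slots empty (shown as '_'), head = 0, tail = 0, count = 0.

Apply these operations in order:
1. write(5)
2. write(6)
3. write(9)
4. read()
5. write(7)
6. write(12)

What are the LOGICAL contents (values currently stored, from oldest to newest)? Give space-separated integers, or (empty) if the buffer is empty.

After op 1 (write(5)): arr=[5 _ _] head=0 tail=1 count=1
After op 2 (write(6)): arr=[5 6 _] head=0 tail=2 count=2
After op 3 (write(9)): arr=[5 6 9] head=0 tail=0 count=3
After op 4 (read()): arr=[5 6 9] head=1 tail=0 count=2
After op 5 (write(7)): arr=[7 6 9] head=1 tail=1 count=3
After op 6 (write(12)): arr=[7 12 9] head=2 tail=2 count=3

Answer: 9 7 12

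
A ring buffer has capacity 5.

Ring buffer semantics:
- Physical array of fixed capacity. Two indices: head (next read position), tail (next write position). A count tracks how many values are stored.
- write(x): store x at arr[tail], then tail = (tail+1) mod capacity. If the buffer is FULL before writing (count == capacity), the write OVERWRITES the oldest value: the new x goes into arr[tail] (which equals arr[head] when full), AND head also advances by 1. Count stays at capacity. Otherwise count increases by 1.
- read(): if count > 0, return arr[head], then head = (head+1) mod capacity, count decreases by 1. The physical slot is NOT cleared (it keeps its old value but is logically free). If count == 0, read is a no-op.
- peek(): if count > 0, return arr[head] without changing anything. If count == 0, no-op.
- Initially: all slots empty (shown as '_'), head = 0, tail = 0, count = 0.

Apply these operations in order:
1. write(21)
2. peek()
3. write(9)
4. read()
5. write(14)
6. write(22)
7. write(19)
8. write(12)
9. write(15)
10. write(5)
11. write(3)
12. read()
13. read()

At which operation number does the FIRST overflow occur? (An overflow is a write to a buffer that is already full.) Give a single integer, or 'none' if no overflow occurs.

Answer: 9

Derivation:
After op 1 (write(21)): arr=[21 _ _ _ _] head=0 tail=1 count=1
After op 2 (peek()): arr=[21 _ _ _ _] head=0 tail=1 count=1
After op 3 (write(9)): arr=[21 9 _ _ _] head=0 tail=2 count=2
After op 4 (read()): arr=[21 9 _ _ _] head=1 tail=2 count=1
After op 5 (write(14)): arr=[21 9 14 _ _] head=1 tail=3 count=2
After op 6 (write(22)): arr=[21 9 14 22 _] head=1 tail=4 count=3
After op 7 (write(19)): arr=[21 9 14 22 19] head=1 tail=0 count=4
After op 8 (write(12)): arr=[12 9 14 22 19] head=1 tail=1 count=5
After op 9 (write(15)): arr=[12 15 14 22 19] head=2 tail=2 count=5
After op 10 (write(5)): arr=[12 15 5 22 19] head=3 tail=3 count=5
After op 11 (write(3)): arr=[12 15 5 3 19] head=4 tail=4 count=5
After op 12 (read()): arr=[12 15 5 3 19] head=0 tail=4 count=4
After op 13 (read()): arr=[12 15 5 3 19] head=1 tail=4 count=3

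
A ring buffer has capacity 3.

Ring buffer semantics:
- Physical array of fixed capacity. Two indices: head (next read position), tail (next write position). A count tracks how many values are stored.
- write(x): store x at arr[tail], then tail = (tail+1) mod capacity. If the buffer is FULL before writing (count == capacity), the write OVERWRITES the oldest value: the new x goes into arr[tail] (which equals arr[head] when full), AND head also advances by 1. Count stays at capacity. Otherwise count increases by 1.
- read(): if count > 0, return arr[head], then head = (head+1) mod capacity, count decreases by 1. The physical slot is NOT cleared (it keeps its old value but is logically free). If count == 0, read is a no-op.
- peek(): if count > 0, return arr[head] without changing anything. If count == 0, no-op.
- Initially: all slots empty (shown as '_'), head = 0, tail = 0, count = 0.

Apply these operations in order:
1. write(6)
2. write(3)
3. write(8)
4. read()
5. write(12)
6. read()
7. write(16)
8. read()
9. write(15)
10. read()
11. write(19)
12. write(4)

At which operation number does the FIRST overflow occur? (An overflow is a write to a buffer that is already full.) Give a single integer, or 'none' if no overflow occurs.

After op 1 (write(6)): arr=[6 _ _] head=0 tail=1 count=1
After op 2 (write(3)): arr=[6 3 _] head=0 tail=2 count=2
After op 3 (write(8)): arr=[6 3 8] head=0 tail=0 count=3
After op 4 (read()): arr=[6 3 8] head=1 tail=0 count=2
After op 5 (write(12)): arr=[12 3 8] head=1 tail=1 count=3
After op 6 (read()): arr=[12 3 8] head=2 tail=1 count=2
After op 7 (write(16)): arr=[12 16 8] head=2 tail=2 count=3
After op 8 (read()): arr=[12 16 8] head=0 tail=2 count=2
After op 9 (write(15)): arr=[12 16 15] head=0 tail=0 count=3
After op 10 (read()): arr=[12 16 15] head=1 tail=0 count=2
After op 11 (write(19)): arr=[19 16 15] head=1 tail=1 count=3
After op 12 (write(4)): arr=[19 4 15] head=2 tail=2 count=3

Answer: 12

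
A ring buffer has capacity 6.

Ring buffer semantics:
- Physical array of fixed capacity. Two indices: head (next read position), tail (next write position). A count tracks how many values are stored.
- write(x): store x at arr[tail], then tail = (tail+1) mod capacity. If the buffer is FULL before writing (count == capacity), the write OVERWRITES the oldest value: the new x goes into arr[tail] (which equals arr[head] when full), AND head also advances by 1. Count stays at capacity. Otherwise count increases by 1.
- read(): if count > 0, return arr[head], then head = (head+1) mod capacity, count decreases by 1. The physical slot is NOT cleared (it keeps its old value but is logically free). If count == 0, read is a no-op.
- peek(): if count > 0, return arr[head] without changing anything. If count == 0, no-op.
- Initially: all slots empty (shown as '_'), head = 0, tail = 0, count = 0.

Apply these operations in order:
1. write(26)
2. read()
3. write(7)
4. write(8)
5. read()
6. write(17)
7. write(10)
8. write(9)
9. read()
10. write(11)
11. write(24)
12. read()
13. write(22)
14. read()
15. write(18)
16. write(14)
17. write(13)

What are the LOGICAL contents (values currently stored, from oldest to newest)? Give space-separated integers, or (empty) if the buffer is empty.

Answer: 11 24 22 18 14 13

Derivation:
After op 1 (write(26)): arr=[26 _ _ _ _ _] head=0 tail=1 count=1
After op 2 (read()): arr=[26 _ _ _ _ _] head=1 tail=1 count=0
After op 3 (write(7)): arr=[26 7 _ _ _ _] head=1 tail=2 count=1
After op 4 (write(8)): arr=[26 7 8 _ _ _] head=1 tail=3 count=2
After op 5 (read()): arr=[26 7 8 _ _ _] head=2 tail=3 count=1
After op 6 (write(17)): arr=[26 7 8 17 _ _] head=2 tail=4 count=2
After op 7 (write(10)): arr=[26 7 8 17 10 _] head=2 tail=5 count=3
After op 8 (write(9)): arr=[26 7 8 17 10 9] head=2 tail=0 count=4
After op 9 (read()): arr=[26 7 8 17 10 9] head=3 tail=0 count=3
After op 10 (write(11)): arr=[11 7 8 17 10 9] head=3 tail=1 count=4
After op 11 (write(24)): arr=[11 24 8 17 10 9] head=3 tail=2 count=5
After op 12 (read()): arr=[11 24 8 17 10 9] head=4 tail=2 count=4
After op 13 (write(22)): arr=[11 24 22 17 10 9] head=4 tail=3 count=5
After op 14 (read()): arr=[11 24 22 17 10 9] head=5 tail=3 count=4
After op 15 (write(18)): arr=[11 24 22 18 10 9] head=5 tail=4 count=5
After op 16 (write(14)): arr=[11 24 22 18 14 9] head=5 tail=5 count=6
After op 17 (write(13)): arr=[11 24 22 18 14 13] head=0 tail=0 count=6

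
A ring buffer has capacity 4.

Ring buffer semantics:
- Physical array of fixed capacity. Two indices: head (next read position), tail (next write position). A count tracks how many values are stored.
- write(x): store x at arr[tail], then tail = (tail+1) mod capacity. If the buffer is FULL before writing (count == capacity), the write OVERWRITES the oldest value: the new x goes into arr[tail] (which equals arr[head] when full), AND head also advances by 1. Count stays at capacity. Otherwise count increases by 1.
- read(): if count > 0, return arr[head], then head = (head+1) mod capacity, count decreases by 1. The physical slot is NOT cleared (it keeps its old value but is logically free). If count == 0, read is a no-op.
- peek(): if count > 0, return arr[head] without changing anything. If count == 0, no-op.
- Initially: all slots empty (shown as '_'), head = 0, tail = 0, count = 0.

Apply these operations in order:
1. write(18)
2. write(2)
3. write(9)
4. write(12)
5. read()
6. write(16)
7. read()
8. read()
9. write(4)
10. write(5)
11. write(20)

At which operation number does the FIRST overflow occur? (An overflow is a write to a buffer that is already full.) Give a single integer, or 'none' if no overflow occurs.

Answer: 11

Derivation:
After op 1 (write(18)): arr=[18 _ _ _] head=0 tail=1 count=1
After op 2 (write(2)): arr=[18 2 _ _] head=0 tail=2 count=2
After op 3 (write(9)): arr=[18 2 9 _] head=0 tail=3 count=3
After op 4 (write(12)): arr=[18 2 9 12] head=0 tail=0 count=4
After op 5 (read()): arr=[18 2 9 12] head=1 tail=0 count=3
After op 6 (write(16)): arr=[16 2 9 12] head=1 tail=1 count=4
After op 7 (read()): arr=[16 2 9 12] head=2 tail=1 count=3
After op 8 (read()): arr=[16 2 9 12] head=3 tail=1 count=2
After op 9 (write(4)): arr=[16 4 9 12] head=3 tail=2 count=3
After op 10 (write(5)): arr=[16 4 5 12] head=3 tail=3 count=4
After op 11 (write(20)): arr=[16 4 5 20] head=0 tail=0 count=4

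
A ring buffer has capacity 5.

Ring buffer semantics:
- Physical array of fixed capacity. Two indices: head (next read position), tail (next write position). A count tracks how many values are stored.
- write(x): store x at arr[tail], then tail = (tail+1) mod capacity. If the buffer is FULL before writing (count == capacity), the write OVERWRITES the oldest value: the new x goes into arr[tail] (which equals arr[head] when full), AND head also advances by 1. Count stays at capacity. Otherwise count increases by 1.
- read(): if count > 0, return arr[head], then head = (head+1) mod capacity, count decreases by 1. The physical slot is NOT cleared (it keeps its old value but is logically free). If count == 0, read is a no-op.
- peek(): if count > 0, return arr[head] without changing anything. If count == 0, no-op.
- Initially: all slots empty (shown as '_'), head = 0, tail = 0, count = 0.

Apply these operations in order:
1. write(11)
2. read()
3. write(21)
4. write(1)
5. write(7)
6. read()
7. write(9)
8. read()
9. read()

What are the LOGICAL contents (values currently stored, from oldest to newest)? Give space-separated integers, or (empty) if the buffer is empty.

After op 1 (write(11)): arr=[11 _ _ _ _] head=0 tail=1 count=1
After op 2 (read()): arr=[11 _ _ _ _] head=1 tail=1 count=0
After op 3 (write(21)): arr=[11 21 _ _ _] head=1 tail=2 count=1
After op 4 (write(1)): arr=[11 21 1 _ _] head=1 tail=3 count=2
After op 5 (write(7)): arr=[11 21 1 7 _] head=1 tail=4 count=3
After op 6 (read()): arr=[11 21 1 7 _] head=2 tail=4 count=2
After op 7 (write(9)): arr=[11 21 1 7 9] head=2 tail=0 count=3
After op 8 (read()): arr=[11 21 1 7 9] head=3 tail=0 count=2
After op 9 (read()): arr=[11 21 1 7 9] head=4 tail=0 count=1

Answer: 9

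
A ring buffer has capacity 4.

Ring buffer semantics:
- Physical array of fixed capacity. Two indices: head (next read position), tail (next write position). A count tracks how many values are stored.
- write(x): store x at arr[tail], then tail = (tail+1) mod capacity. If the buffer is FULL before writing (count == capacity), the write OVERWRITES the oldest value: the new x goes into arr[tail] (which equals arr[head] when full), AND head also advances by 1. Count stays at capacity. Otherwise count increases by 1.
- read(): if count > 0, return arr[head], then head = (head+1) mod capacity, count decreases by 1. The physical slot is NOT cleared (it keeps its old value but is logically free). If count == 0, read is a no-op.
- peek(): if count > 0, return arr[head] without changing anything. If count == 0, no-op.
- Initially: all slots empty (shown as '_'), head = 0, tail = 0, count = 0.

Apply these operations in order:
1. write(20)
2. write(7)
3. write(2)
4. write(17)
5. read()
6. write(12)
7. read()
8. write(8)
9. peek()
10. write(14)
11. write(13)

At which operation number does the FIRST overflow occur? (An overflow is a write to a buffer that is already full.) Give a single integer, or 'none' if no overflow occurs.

After op 1 (write(20)): arr=[20 _ _ _] head=0 tail=1 count=1
After op 2 (write(7)): arr=[20 7 _ _] head=0 tail=2 count=2
After op 3 (write(2)): arr=[20 7 2 _] head=0 tail=3 count=3
After op 4 (write(17)): arr=[20 7 2 17] head=0 tail=0 count=4
After op 5 (read()): arr=[20 7 2 17] head=1 tail=0 count=3
After op 6 (write(12)): arr=[12 7 2 17] head=1 tail=1 count=4
After op 7 (read()): arr=[12 7 2 17] head=2 tail=1 count=3
After op 8 (write(8)): arr=[12 8 2 17] head=2 tail=2 count=4
After op 9 (peek()): arr=[12 8 2 17] head=2 tail=2 count=4
After op 10 (write(14)): arr=[12 8 14 17] head=3 tail=3 count=4
After op 11 (write(13)): arr=[12 8 14 13] head=0 tail=0 count=4

Answer: 10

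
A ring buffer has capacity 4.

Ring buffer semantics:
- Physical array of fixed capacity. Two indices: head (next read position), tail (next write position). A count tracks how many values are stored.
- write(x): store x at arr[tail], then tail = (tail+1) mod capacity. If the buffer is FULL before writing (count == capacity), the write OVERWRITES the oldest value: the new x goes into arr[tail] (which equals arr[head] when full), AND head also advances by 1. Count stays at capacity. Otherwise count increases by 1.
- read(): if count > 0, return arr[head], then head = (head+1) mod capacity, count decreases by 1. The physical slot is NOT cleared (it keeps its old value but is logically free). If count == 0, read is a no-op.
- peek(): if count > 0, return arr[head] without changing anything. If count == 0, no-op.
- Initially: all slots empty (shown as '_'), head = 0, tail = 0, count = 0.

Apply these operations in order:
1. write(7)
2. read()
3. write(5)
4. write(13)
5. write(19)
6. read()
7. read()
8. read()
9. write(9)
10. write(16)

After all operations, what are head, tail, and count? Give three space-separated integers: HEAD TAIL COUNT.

After op 1 (write(7)): arr=[7 _ _ _] head=0 tail=1 count=1
After op 2 (read()): arr=[7 _ _ _] head=1 tail=1 count=0
After op 3 (write(5)): arr=[7 5 _ _] head=1 tail=2 count=1
After op 4 (write(13)): arr=[7 5 13 _] head=1 tail=3 count=2
After op 5 (write(19)): arr=[7 5 13 19] head=1 tail=0 count=3
After op 6 (read()): arr=[7 5 13 19] head=2 tail=0 count=2
After op 7 (read()): arr=[7 5 13 19] head=3 tail=0 count=1
After op 8 (read()): arr=[7 5 13 19] head=0 tail=0 count=0
After op 9 (write(9)): arr=[9 5 13 19] head=0 tail=1 count=1
After op 10 (write(16)): arr=[9 16 13 19] head=0 tail=2 count=2

Answer: 0 2 2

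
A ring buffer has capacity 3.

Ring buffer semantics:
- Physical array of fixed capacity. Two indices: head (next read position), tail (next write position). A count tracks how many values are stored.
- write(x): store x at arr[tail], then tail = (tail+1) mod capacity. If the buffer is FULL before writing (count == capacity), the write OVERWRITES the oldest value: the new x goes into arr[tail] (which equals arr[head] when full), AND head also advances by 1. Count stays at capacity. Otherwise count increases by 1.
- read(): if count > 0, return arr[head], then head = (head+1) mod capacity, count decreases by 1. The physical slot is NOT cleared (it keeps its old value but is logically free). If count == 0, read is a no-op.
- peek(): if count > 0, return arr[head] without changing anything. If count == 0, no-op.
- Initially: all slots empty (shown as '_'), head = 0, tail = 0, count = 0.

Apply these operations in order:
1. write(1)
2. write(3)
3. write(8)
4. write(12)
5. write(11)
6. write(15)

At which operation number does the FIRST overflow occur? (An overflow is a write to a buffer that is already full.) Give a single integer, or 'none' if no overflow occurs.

Answer: 4

Derivation:
After op 1 (write(1)): arr=[1 _ _] head=0 tail=1 count=1
After op 2 (write(3)): arr=[1 3 _] head=0 tail=2 count=2
After op 3 (write(8)): arr=[1 3 8] head=0 tail=0 count=3
After op 4 (write(12)): arr=[12 3 8] head=1 tail=1 count=3
After op 5 (write(11)): arr=[12 11 8] head=2 tail=2 count=3
After op 6 (write(15)): arr=[12 11 15] head=0 tail=0 count=3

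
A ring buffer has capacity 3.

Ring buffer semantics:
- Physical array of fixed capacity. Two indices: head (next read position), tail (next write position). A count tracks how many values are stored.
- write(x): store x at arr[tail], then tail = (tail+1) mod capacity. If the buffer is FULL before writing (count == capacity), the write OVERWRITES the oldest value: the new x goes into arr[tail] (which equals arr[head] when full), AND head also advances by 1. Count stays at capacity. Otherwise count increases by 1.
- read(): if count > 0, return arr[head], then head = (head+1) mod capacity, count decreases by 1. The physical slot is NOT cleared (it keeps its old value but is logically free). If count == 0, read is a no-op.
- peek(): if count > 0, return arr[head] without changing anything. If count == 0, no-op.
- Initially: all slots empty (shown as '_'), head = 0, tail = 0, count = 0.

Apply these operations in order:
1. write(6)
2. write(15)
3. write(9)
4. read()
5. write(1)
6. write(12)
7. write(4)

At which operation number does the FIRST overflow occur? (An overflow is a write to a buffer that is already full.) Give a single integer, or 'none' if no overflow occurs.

Answer: 6

Derivation:
After op 1 (write(6)): arr=[6 _ _] head=0 tail=1 count=1
After op 2 (write(15)): arr=[6 15 _] head=0 tail=2 count=2
After op 3 (write(9)): arr=[6 15 9] head=0 tail=0 count=3
After op 4 (read()): arr=[6 15 9] head=1 tail=0 count=2
After op 5 (write(1)): arr=[1 15 9] head=1 tail=1 count=3
After op 6 (write(12)): arr=[1 12 9] head=2 tail=2 count=3
After op 7 (write(4)): arr=[1 12 4] head=0 tail=0 count=3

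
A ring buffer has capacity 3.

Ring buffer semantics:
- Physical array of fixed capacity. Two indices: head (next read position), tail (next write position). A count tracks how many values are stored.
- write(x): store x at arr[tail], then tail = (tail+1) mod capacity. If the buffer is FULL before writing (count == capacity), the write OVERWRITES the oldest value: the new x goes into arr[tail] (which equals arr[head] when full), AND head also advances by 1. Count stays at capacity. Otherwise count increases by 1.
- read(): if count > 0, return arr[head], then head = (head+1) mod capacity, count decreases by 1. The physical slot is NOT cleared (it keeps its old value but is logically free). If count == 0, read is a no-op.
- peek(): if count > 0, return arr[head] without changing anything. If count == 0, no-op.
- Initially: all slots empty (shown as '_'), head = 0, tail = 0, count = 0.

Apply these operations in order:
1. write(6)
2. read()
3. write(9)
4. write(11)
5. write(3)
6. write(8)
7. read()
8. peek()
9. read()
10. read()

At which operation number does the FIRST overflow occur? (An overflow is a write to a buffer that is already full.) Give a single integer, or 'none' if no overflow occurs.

Answer: 6

Derivation:
After op 1 (write(6)): arr=[6 _ _] head=0 tail=1 count=1
After op 2 (read()): arr=[6 _ _] head=1 tail=1 count=0
After op 3 (write(9)): arr=[6 9 _] head=1 tail=2 count=1
After op 4 (write(11)): arr=[6 9 11] head=1 tail=0 count=2
After op 5 (write(3)): arr=[3 9 11] head=1 tail=1 count=3
After op 6 (write(8)): arr=[3 8 11] head=2 tail=2 count=3
After op 7 (read()): arr=[3 8 11] head=0 tail=2 count=2
After op 8 (peek()): arr=[3 8 11] head=0 tail=2 count=2
After op 9 (read()): arr=[3 8 11] head=1 tail=2 count=1
After op 10 (read()): arr=[3 8 11] head=2 tail=2 count=0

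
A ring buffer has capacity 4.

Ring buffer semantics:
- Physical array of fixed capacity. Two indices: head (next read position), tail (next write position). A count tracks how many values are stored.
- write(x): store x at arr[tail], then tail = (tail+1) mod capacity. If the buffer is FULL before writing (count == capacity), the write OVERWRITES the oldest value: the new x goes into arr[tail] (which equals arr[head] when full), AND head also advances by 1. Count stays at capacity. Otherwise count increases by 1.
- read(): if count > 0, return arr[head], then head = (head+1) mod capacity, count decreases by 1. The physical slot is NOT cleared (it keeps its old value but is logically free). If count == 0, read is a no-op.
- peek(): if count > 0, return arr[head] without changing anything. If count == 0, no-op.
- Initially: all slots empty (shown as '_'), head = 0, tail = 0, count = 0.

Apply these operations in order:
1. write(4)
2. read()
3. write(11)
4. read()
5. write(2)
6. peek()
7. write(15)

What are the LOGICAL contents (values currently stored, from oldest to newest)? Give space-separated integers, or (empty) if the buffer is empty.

Answer: 2 15

Derivation:
After op 1 (write(4)): arr=[4 _ _ _] head=0 tail=1 count=1
After op 2 (read()): arr=[4 _ _ _] head=1 tail=1 count=0
After op 3 (write(11)): arr=[4 11 _ _] head=1 tail=2 count=1
After op 4 (read()): arr=[4 11 _ _] head=2 tail=2 count=0
After op 5 (write(2)): arr=[4 11 2 _] head=2 tail=3 count=1
After op 6 (peek()): arr=[4 11 2 _] head=2 tail=3 count=1
After op 7 (write(15)): arr=[4 11 2 15] head=2 tail=0 count=2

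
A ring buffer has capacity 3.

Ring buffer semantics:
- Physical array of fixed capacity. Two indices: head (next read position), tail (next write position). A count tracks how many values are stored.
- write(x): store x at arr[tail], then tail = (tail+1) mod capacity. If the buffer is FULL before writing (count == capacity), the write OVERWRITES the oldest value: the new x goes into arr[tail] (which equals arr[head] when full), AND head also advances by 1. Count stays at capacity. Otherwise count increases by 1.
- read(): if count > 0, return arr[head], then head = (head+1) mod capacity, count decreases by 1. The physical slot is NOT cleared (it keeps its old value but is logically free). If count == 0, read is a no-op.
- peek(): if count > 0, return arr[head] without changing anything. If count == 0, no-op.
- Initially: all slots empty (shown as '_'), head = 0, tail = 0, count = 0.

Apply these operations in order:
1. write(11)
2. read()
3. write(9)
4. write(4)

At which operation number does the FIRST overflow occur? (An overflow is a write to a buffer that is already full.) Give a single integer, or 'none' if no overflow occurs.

After op 1 (write(11)): arr=[11 _ _] head=0 tail=1 count=1
After op 2 (read()): arr=[11 _ _] head=1 tail=1 count=0
After op 3 (write(9)): arr=[11 9 _] head=1 tail=2 count=1
After op 4 (write(4)): arr=[11 9 4] head=1 tail=0 count=2

Answer: none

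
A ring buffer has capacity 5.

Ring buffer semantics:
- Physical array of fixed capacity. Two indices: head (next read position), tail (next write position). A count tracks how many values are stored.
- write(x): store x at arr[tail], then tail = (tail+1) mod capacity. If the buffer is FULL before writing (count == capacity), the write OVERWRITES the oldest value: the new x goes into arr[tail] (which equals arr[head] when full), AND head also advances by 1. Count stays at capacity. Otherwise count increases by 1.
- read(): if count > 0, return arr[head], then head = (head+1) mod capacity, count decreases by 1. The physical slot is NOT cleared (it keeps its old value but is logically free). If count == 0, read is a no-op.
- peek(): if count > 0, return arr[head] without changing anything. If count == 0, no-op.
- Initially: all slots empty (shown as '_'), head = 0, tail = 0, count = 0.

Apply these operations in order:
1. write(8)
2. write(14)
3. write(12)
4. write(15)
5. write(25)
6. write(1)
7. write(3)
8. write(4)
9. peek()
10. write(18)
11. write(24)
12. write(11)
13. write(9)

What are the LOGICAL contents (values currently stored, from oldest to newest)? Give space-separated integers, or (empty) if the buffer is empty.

After op 1 (write(8)): arr=[8 _ _ _ _] head=0 tail=1 count=1
After op 2 (write(14)): arr=[8 14 _ _ _] head=0 tail=2 count=2
After op 3 (write(12)): arr=[8 14 12 _ _] head=0 tail=3 count=3
After op 4 (write(15)): arr=[8 14 12 15 _] head=0 tail=4 count=4
After op 5 (write(25)): arr=[8 14 12 15 25] head=0 tail=0 count=5
After op 6 (write(1)): arr=[1 14 12 15 25] head=1 tail=1 count=5
After op 7 (write(3)): arr=[1 3 12 15 25] head=2 tail=2 count=5
After op 8 (write(4)): arr=[1 3 4 15 25] head=3 tail=3 count=5
After op 9 (peek()): arr=[1 3 4 15 25] head=3 tail=3 count=5
After op 10 (write(18)): arr=[1 3 4 18 25] head=4 tail=4 count=5
After op 11 (write(24)): arr=[1 3 4 18 24] head=0 tail=0 count=5
After op 12 (write(11)): arr=[11 3 4 18 24] head=1 tail=1 count=5
After op 13 (write(9)): arr=[11 9 4 18 24] head=2 tail=2 count=5

Answer: 4 18 24 11 9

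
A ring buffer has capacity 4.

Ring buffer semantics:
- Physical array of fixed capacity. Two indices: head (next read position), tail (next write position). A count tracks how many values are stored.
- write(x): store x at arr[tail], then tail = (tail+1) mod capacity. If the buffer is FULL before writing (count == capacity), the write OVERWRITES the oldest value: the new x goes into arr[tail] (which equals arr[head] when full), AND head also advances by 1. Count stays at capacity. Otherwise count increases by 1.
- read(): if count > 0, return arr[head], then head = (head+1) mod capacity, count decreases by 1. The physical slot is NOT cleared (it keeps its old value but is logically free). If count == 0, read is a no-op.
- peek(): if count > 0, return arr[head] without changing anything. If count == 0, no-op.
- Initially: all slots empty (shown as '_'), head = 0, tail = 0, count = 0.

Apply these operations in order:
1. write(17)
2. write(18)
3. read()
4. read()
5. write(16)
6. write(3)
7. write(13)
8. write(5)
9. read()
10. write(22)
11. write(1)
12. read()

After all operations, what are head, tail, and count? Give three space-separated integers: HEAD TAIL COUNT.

Answer: 1 0 3

Derivation:
After op 1 (write(17)): arr=[17 _ _ _] head=0 tail=1 count=1
After op 2 (write(18)): arr=[17 18 _ _] head=0 tail=2 count=2
After op 3 (read()): arr=[17 18 _ _] head=1 tail=2 count=1
After op 4 (read()): arr=[17 18 _ _] head=2 tail=2 count=0
After op 5 (write(16)): arr=[17 18 16 _] head=2 tail=3 count=1
After op 6 (write(3)): arr=[17 18 16 3] head=2 tail=0 count=2
After op 7 (write(13)): arr=[13 18 16 3] head=2 tail=1 count=3
After op 8 (write(5)): arr=[13 5 16 3] head=2 tail=2 count=4
After op 9 (read()): arr=[13 5 16 3] head=3 tail=2 count=3
After op 10 (write(22)): arr=[13 5 22 3] head=3 tail=3 count=4
After op 11 (write(1)): arr=[13 5 22 1] head=0 tail=0 count=4
After op 12 (read()): arr=[13 5 22 1] head=1 tail=0 count=3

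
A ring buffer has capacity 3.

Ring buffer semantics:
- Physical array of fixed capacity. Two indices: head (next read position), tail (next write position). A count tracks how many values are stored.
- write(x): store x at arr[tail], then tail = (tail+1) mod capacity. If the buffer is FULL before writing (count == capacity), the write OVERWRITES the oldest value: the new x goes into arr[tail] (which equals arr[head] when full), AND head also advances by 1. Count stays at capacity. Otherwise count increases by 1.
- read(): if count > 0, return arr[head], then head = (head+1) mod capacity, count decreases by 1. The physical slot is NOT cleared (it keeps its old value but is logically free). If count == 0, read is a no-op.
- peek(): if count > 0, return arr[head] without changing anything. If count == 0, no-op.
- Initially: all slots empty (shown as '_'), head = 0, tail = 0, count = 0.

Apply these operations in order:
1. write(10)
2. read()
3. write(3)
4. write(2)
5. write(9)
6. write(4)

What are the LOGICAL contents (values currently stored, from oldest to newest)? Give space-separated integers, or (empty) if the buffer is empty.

After op 1 (write(10)): arr=[10 _ _] head=0 tail=1 count=1
After op 2 (read()): arr=[10 _ _] head=1 tail=1 count=0
After op 3 (write(3)): arr=[10 3 _] head=1 tail=2 count=1
After op 4 (write(2)): arr=[10 3 2] head=1 tail=0 count=2
After op 5 (write(9)): arr=[9 3 2] head=1 tail=1 count=3
After op 6 (write(4)): arr=[9 4 2] head=2 tail=2 count=3

Answer: 2 9 4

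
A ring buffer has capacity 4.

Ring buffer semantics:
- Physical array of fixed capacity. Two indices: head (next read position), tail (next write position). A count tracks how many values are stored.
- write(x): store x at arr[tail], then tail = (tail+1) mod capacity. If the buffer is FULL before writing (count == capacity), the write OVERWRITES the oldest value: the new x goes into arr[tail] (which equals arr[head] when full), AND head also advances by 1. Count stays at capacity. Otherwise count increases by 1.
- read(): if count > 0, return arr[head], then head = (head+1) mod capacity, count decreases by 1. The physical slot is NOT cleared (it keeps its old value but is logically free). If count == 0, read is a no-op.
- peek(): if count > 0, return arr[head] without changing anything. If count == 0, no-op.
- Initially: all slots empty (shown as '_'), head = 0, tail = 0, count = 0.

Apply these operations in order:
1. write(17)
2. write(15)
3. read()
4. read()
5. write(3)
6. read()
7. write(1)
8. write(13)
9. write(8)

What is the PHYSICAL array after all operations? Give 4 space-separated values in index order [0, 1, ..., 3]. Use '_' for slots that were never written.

After op 1 (write(17)): arr=[17 _ _ _] head=0 tail=1 count=1
After op 2 (write(15)): arr=[17 15 _ _] head=0 tail=2 count=2
After op 3 (read()): arr=[17 15 _ _] head=1 tail=2 count=1
After op 4 (read()): arr=[17 15 _ _] head=2 tail=2 count=0
After op 5 (write(3)): arr=[17 15 3 _] head=2 tail=3 count=1
After op 6 (read()): arr=[17 15 3 _] head=3 tail=3 count=0
After op 7 (write(1)): arr=[17 15 3 1] head=3 tail=0 count=1
After op 8 (write(13)): arr=[13 15 3 1] head=3 tail=1 count=2
After op 9 (write(8)): arr=[13 8 3 1] head=3 tail=2 count=3

Answer: 13 8 3 1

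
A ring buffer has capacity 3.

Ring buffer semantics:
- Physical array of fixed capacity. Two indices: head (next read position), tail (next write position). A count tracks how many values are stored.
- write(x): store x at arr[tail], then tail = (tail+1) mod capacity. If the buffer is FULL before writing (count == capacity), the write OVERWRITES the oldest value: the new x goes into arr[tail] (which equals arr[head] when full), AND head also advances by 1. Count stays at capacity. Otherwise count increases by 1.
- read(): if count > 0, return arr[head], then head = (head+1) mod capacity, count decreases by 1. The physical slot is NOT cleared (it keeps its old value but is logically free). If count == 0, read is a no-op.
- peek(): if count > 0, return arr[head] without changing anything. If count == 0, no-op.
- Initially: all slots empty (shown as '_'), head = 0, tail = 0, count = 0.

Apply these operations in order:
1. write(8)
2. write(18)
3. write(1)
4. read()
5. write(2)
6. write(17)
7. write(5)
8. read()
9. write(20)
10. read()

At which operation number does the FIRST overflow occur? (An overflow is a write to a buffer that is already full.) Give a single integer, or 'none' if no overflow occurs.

Answer: 6

Derivation:
After op 1 (write(8)): arr=[8 _ _] head=0 tail=1 count=1
After op 2 (write(18)): arr=[8 18 _] head=0 tail=2 count=2
After op 3 (write(1)): arr=[8 18 1] head=0 tail=0 count=3
After op 4 (read()): arr=[8 18 1] head=1 tail=0 count=2
After op 5 (write(2)): arr=[2 18 1] head=1 tail=1 count=3
After op 6 (write(17)): arr=[2 17 1] head=2 tail=2 count=3
After op 7 (write(5)): arr=[2 17 5] head=0 tail=0 count=3
After op 8 (read()): arr=[2 17 5] head=1 tail=0 count=2
After op 9 (write(20)): arr=[20 17 5] head=1 tail=1 count=3
After op 10 (read()): arr=[20 17 5] head=2 tail=1 count=2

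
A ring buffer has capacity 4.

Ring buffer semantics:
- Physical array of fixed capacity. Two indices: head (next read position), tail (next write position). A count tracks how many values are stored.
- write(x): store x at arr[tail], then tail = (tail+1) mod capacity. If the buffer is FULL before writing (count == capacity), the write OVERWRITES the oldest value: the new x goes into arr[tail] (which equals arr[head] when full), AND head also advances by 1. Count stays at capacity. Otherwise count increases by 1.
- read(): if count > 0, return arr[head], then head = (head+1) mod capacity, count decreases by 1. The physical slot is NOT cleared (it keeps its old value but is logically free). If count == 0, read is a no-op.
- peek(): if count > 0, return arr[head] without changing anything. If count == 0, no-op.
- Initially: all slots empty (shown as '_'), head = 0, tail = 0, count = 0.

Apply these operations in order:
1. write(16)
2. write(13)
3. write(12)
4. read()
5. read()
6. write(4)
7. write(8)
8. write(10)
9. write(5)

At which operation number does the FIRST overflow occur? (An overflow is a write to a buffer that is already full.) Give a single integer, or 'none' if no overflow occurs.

After op 1 (write(16)): arr=[16 _ _ _] head=0 tail=1 count=1
After op 2 (write(13)): arr=[16 13 _ _] head=0 tail=2 count=2
After op 3 (write(12)): arr=[16 13 12 _] head=0 tail=3 count=3
After op 4 (read()): arr=[16 13 12 _] head=1 tail=3 count=2
After op 5 (read()): arr=[16 13 12 _] head=2 tail=3 count=1
After op 6 (write(4)): arr=[16 13 12 4] head=2 tail=0 count=2
After op 7 (write(8)): arr=[8 13 12 4] head=2 tail=1 count=3
After op 8 (write(10)): arr=[8 10 12 4] head=2 tail=2 count=4
After op 9 (write(5)): arr=[8 10 5 4] head=3 tail=3 count=4

Answer: 9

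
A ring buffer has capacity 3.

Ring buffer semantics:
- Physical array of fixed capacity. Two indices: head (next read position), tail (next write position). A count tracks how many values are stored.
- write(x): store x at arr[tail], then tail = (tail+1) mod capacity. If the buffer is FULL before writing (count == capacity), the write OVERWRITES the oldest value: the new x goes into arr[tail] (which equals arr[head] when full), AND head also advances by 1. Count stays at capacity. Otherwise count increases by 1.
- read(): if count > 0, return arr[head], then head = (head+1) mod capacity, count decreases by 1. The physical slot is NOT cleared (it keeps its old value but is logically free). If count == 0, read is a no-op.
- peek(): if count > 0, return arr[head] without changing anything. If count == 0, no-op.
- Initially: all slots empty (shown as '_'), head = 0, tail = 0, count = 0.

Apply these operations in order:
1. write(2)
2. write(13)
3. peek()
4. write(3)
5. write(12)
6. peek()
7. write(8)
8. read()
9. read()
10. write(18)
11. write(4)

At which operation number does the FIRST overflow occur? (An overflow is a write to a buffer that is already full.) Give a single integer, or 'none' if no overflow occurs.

Answer: 5

Derivation:
After op 1 (write(2)): arr=[2 _ _] head=0 tail=1 count=1
After op 2 (write(13)): arr=[2 13 _] head=0 tail=2 count=2
After op 3 (peek()): arr=[2 13 _] head=0 tail=2 count=2
After op 4 (write(3)): arr=[2 13 3] head=0 tail=0 count=3
After op 5 (write(12)): arr=[12 13 3] head=1 tail=1 count=3
After op 6 (peek()): arr=[12 13 3] head=1 tail=1 count=3
After op 7 (write(8)): arr=[12 8 3] head=2 tail=2 count=3
After op 8 (read()): arr=[12 8 3] head=0 tail=2 count=2
After op 9 (read()): arr=[12 8 3] head=1 tail=2 count=1
After op 10 (write(18)): arr=[12 8 18] head=1 tail=0 count=2
After op 11 (write(4)): arr=[4 8 18] head=1 tail=1 count=3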